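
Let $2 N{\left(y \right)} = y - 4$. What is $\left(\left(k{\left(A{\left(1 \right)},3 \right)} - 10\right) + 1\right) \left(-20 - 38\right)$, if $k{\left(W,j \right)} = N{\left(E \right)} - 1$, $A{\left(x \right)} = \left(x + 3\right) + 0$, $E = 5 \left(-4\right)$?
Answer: $1276$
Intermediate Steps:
$E = -20$
$N{\left(y \right)} = -2 + \frac{y}{2}$ ($N{\left(y \right)} = \frac{y - 4}{2} = \frac{-4 + y}{2} = -2 + \frac{y}{2}$)
$A{\left(x \right)} = 3 + x$ ($A{\left(x \right)} = \left(3 + x\right) + 0 = 3 + x$)
$k{\left(W,j \right)} = -13$ ($k{\left(W,j \right)} = \left(-2 + \frac{1}{2} \left(-20\right)\right) - 1 = \left(-2 - 10\right) - 1 = -12 - 1 = -13$)
$\left(\left(k{\left(A{\left(1 \right)},3 \right)} - 10\right) + 1\right) \left(-20 - 38\right) = \left(\left(-13 - 10\right) + 1\right) \left(-20 - 38\right) = \left(-23 + 1\right) \left(-58\right) = \left(-22\right) \left(-58\right) = 1276$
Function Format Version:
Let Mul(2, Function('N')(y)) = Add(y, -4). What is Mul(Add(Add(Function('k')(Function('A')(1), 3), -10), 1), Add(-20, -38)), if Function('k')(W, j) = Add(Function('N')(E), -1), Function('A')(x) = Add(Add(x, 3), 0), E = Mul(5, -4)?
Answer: 1276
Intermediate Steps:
E = -20
Function('N')(y) = Add(-2, Mul(Rational(1, 2), y)) (Function('N')(y) = Mul(Rational(1, 2), Add(y, -4)) = Mul(Rational(1, 2), Add(-4, y)) = Add(-2, Mul(Rational(1, 2), y)))
Function('A')(x) = Add(3, x) (Function('A')(x) = Add(Add(3, x), 0) = Add(3, x))
Function('k')(W, j) = -13 (Function('k')(W, j) = Add(Add(-2, Mul(Rational(1, 2), -20)), -1) = Add(Add(-2, -10), -1) = Add(-12, -1) = -13)
Mul(Add(Add(Function('k')(Function('A')(1), 3), -10), 1), Add(-20, -38)) = Mul(Add(Add(-13, -10), 1), Add(-20, -38)) = Mul(Add(-23, 1), -58) = Mul(-22, -58) = 1276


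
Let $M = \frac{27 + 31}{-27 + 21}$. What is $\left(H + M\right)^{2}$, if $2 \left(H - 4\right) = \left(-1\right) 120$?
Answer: $\frac{38809}{9} \approx 4312.1$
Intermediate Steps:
$M = - \frac{29}{3}$ ($M = \frac{58}{-6} = 58 \left(- \frac{1}{6}\right) = - \frac{29}{3} \approx -9.6667$)
$H = -56$ ($H = 4 + \frac{\left(-1\right) 120}{2} = 4 + \frac{1}{2} \left(-120\right) = 4 - 60 = -56$)
$\left(H + M\right)^{2} = \left(-56 - \frac{29}{3}\right)^{2} = \left(- \frac{197}{3}\right)^{2} = \frac{38809}{9}$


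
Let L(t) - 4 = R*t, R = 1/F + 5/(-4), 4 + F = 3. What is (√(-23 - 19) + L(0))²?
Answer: (4 + I*√42)² ≈ -26.0 + 51.846*I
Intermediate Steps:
F = -1 (F = -4 + 3 = -1)
R = -9/4 (R = 1/(-1) + 5/(-4) = 1*(-1) + 5*(-¼) = -1 - 5/4 = -9/4 ≈ -2.2500)
L(t) = 4 - 9*t/4
(√(-23 - 19) + L(0))² = (√(-23 - 19) + (4 - 9/4*0))² = (√(-42) + (4 + 0))² = (I*√42 + 4)² = (4 + I*√42)²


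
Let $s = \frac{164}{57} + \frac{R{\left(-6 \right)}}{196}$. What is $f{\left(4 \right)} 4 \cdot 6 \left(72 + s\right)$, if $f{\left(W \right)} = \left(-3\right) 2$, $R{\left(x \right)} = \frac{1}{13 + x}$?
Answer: $- \frac{70269036}{6517} \approx -10782.0$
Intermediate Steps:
$f{\left(W \right)} = -6$
$s = \frac{225065}{78204}$ ($s = \frac{164}{57} + \frac{1}{\left(13 - 6\right) 196} = 164 \cdot \frac{1}{57} + \frac{1}{7} \cdot \frac{1}{196} = \frac{164}{57} + \frac{1}{7} \cdot \frac{1}{196} = \frac{164}{57} + \frac{1}{1372} = \frac{225065}{78204} \approx 2.8779$)
$f{\left(4 \right)} 4 \cdot 6 \left(72 + s\right) = \left(-6\right) 4 \cdot 6 \left(72 + \frac{225065}{78204}\right) = \left(-24\right) 6 \cdot \frac{5855753}{78204} = \left(-144\right) \frac{5855753}{78204} = - \frac{70269036}{6517}$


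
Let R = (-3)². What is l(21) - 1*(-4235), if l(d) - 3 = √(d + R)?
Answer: 4238 + √30 ≈ 4243.5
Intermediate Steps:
R = 9
l(d) = 3 + √(9 + d) (l(d) = 3 + √(d + 9) = 3 + √(9 + d))
l(21) - 1*(-4235) = (3 + √(9 + 21)) - 1*(-4235) = (3 + √30) + 4235 = 4238 + √30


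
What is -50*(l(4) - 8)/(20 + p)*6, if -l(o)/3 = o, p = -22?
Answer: -3000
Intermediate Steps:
l(o) = -3*o
-50*(l(4) - 8)/(20 + p)*6 = -50*(-3*4 - 8)/(20 - 22)*6 = -50*(-12 - 8)/(-2)*6 = -(-1000)*(-1)/2*6 = -50*10*6 = -500*6 = -3000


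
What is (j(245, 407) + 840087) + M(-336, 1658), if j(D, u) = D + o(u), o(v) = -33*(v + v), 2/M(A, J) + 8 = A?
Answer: 139916839/172 ≈ 8.1347e+5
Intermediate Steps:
M(A, J) = 2/(-8 + A)
o(v) = -66*v
j(D, u) = D - 66*u
(j(245, 407) + 840087) + M(-336, 1658) = ((245 - 66*407) + 840087) + 2/(-8 - 336) = ((245 - 26862) + 840087) + 2/(-344) = (-26617 + 840087) + 2*(-1/344) = 813470 - 1/172 = 139916839/172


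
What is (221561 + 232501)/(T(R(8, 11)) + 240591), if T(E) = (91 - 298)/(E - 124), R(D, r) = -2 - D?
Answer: 20281436/10746467 ≈ 1.8873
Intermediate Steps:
T(E) = -207/(-124 + E)
(221561 + 232501)/(T(R(8, 11)) + 240591) = (221561 + 232501)/(-207/(-124 + (-2 - 1*8)) + 240591) = 454062/(-207/(-124 + (-2 - 8)) + 240591) = 454062/(-207/(-124 - 10) + 240591) = 454062/(-207/(-134) + 240591) = 454062/(-207*(-1/134) + 240591) = 454062/(207/134 + 240591) = 454062/(32239401/134) = 454062*(134/32239401) = 20281436/10746467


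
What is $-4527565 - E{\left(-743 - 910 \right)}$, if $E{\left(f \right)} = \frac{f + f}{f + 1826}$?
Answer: $- \frac{783265439}{173} \approx -4.5275 \cdot 10^{6}$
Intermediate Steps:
$E{\left(f \right)} = \frac{2 f}{1826 + f}$
$-4527565 - E{\left(-743 - 910 \right)} = -4527565 - \frac{2 \left(-743 - 910\right)}{1826 - 1653} = -4527565 - 2 \left(-1653\right) \frac{1}{1826 - 1653} = -4527565 - 2 \left(-1653\right) \frac{1}{173} = -4527565 - - \frac{3306}{173} = -4527565 + \frac{3306}{173} = - \frac{783265439}{173}$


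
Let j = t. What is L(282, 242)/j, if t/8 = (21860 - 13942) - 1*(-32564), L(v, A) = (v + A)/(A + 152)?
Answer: 131/31899816 ≈ 4.1066e-6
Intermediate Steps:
L(v, A) = (A + v)/(152 + A)
t = 323856 (t = 8*((21860 - 13942) - 1*(-32564)) = 8*(7918 + 32564) = 8*40482 = 323856)
j = 323856
L(282, 242)/j = ((242 + 282)/(152 + 242))/323856 = (524/394)*(1/323856) = ((1/394)*524)*(1/323856) = (262/197)*(1/323856) = 131/31899816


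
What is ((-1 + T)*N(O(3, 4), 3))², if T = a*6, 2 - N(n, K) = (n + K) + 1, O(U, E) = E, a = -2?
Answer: 6084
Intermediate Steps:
N(n, K) = 1 - K - n (N(n, K) = 2 - ((n + K) + 1) = 2 - ((K + n) + 1) = 2 - (1 + K + n) = 2 + (-1 - K - n) = 1 - K - n)
T = -12 (T = -2*6 = -12)
((-1 + T)*N(O(3, 4), 3))² = ((-1 - 12)*(1 - 1*3 - 1*4))² = (-13*(1 - 3 - 4))² = (-13*(-6))² = 78² = 6084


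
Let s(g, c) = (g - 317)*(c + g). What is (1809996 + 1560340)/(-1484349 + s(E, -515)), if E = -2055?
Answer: 3370336/4611691 ≈ 0.73082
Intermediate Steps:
s(g, c) = (-317 + g)*(c + g)
(1809996 + 1560340)/(-1484349 + s(E, -515)) = (1809996 + 1560340)/(-1484349 + ((-2055)² - 317*(-515) - 317*(-2055) - 515*(-2055))) = 3370336/(-1484349 + (4223025 + 163255 + 651435 + 1058325)) = 3370336/(-1484349 + 6096040) = 3370336/4611691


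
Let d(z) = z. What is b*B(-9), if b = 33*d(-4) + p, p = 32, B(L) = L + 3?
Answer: 600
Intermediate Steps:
B(L) = 3 + L
b = -100 (b = 33*(-4) + 32 = -132 + 32 = -100)
b*B(-9) = -100*(3 - 9) = -100*(-6) = 600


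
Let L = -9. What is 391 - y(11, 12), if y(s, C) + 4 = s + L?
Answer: 393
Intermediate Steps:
y(s, C) = -13 + s (y(s, C) = -4 + (s - 9) = -4 + (-9 + s) = -13 + s)
391 - y(11, 12) = 391 - (-13 + 11) = 391 - 1*(-2) = 391 + 2 = 393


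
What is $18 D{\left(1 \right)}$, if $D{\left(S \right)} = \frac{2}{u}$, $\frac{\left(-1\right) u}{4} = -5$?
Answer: $\frac{9}{5} \approx 1.8$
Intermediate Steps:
$u = 20$ ($u = \left(-4\right) \left(-5\right) = 20$)
$D{\left(S \right)} = \frac{1}{10}$ ($D{\left(S \right)} = \frac{2}{20} = 2 \cdot \frac{1}{20} = \frac{1}{10}$)
$18 D{\left(1 \right)} = 18 \cdot \frac{1}{10} = \frac{9}{5}$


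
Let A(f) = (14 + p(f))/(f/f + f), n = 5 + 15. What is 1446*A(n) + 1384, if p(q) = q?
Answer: 26076/7 ≈ 3725.1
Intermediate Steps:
n = 20
A(f) = (14 + f)/(1 + f) (A(f) = (14 + f)/(f/f + f) = (14 + f)/(1 + f))
1446*A(n) + 1384 = 1446*((14 + 20)/(1 + 20)) + 1384 = 1446*(34/21) + 1384 = 16388/7 + 1384 = 26076/7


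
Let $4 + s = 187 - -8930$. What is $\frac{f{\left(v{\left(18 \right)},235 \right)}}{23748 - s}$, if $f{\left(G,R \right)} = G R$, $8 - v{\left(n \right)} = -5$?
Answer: $\frac{611}{2927} \approx 0.20875$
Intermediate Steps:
$v{\left(n \right)} = 13$ ($v{\left(n \right)} = 8 - -5 = 8 + 5 = 13$)
$s = 9113$ ($s = -4 + \left(187 - -8930\right) = -4 + \left(187 + 8930\right) = -4 + 9117 = 9113$)
$\frac{f{\left(v{\left(18 \right)},235 \right)}}{23748 - s} = \frac{13 \cdot 235}{23748 - 9113} = \frac{3055}{23748 - 9113} = \frac{3055}{14635} = 3055 \cdot \frac{1}{14635} = \frac{611}{2927}$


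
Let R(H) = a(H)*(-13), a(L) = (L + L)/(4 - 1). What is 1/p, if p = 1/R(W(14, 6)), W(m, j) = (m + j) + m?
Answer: -884/3 ≈ -294.67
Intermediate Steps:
a(L) = 2*L/3 (a(L) = (2*L)/3 = (2*L)*(⅓) = 2*L/3)
W(m, j) = j + 2*m (W(m, j) = (j + m) + m = j + 2*m)
R(H) = -26*H/3 (R(H) = (2*H/3)*(-13) = -26*H/3)
p = -3/884 (p = 1/(-26*(6 + 2*14)/3) = 1/(-26*(6 + 28)/3) = 1/(-26/3*34) = 1/(-884/3) = -3/884 ≈ -0.0033937)
1/p = 1/(-3/884) = -884/3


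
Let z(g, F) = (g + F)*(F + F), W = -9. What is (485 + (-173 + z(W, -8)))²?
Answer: 341056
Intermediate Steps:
z(g, F) = 2*F*(F + g) (z(g, F) = (F + g)*(2*F) = 2*F*(F + g))
(485 + (-173 + z(W, -8)))² = (485 + (-173 + 2*(-8)*(-8 - 9)))² = (485 + (-173 + 2*(-8)*(-17)))² = (485 + (-173 + 272))² = (485 + 99)² = 584² = 341056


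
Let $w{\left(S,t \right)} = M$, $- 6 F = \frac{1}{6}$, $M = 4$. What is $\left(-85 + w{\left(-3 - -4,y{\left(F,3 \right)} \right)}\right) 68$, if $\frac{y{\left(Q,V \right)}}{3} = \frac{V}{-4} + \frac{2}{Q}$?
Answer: $-5508$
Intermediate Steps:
$F = - \frac{1}{36}$ ($F = - \frac{1}{6 \cdot 6} = \left(- \frac{1}{6}\right) \frac{1}{6} = - \frac{1}{36} \approx -0.027778$)
$y{\left(Q,V \right)} = \frac{6}{Q} - \frac{3 V}{4}$ ($y{\left(Q,V \right)} = 3 \left(\frac{V}{-4} + \frac{2}{Q}\right) = 3 \left(V \left(- \frac{1}{4}\right) + \frac{2}{Q}\right) = 3 \left(- \frac{V}{4} + \frac{2}{Q}\right) = 3 \left(\frac{2}{Q} - \frac{V}{4}\right) = \frac{6}{Q} - \frac{3 V}{4}$)
$w{\left(S,t \right)} = 4$
$\left(-85 + w{\left(-3 - -4,y{\left(F,3 \right)} \right)}\right) 68 = \left(-85 + 4\right) 68 = \left(-81\right) 68 = -5508$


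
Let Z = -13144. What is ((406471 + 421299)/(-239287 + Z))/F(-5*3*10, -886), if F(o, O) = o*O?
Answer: -82777/3354807990 ≈ -2.4674e-5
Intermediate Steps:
F(o, O) = O*o
((406471 + 421299)/(-239287 + Z))/F(-5*3*10, -886) = ((406471 + 421299)/(-239287 - 13144))/((-886*(-5*3)*10)) = (827770/(-252431))/((-(-13290)*10)) = (827770*(-1/252431))/((-886*(-150))) = -827770/252431/132900 = -827770/252431*1/132900 = -82777/3354807990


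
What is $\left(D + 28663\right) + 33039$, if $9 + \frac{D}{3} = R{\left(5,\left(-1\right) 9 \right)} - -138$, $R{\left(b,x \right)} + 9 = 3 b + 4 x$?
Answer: $61999$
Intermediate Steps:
$R{\left(b,x \right)} = -9 + 3 b + 4 x$ ($R{\left(b,x \right)} = -9 + \left(3 b + 4 x\right) = -9 + 3 b + 4 x$)
$D = 297$ ($D = -27 + 3 \left(\left(-9 + 3 \cdot 5 + 4 \left(\left(-1\right) 9\right)\right) - -138\right) = -27 + 3 \left(\left(-9 + 15 + 4 \left(-9\right)\right) + 138\right) = -27 + 3 \left(\left(-9 + 15 - 36\right) + 138\right) = -27 + 3 \left(-30 + 138\right) = -27 + 3 \cdot 108 = -27 + 324 = 297$)
$\left(D + 28663\right) + 33039 = \left(297 + 28663\right) + 33039 = 28960 + 33039 = 61999$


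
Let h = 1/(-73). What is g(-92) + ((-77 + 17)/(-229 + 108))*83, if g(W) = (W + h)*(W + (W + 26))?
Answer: 128779146/8833 ≈ 14579.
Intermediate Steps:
h = -1/73 ≈ -0.013699
g(W) = (26 + 2*W)*(-1/73 + W) (g(W) = (W - 1/73)*(W + (W + 26)) = (-1/73 + W)*(W + (26 + W)) = (-1/73 + W)*(26 + 2*W) = (26 + 2*W)*(-1/73 + W))
g(-92) + ((-77 + 17)/(-229 + 108))*83 = (-26/73 + 2*(-92)² + (1896/73)*(-92)) + ((-77 + 17)/(-229 + 108))*83 = (-26/73 + 2*8464 - 174432/73) - 60/(-121)*83 = (-26/73 + 16928 - 174432/73) - 60*(-1/121)*83 = 1061286/73 + (60/121)*83 = 1061286/73 + 4980/121 = 128779146/8833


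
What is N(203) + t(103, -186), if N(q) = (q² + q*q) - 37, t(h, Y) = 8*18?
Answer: 82525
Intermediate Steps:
t(h, Y) = 144
N(q) = -37 + 2*q² (N(q) = (q² + q²) - 37 = 2*q² - 37 = -37 + 2*q²)
N(203) + t(103, -186) = (-37 + 2*203²) + 144 = (-37 + 2*41209) + 144 = (-37 + 82418) + 144 = 82381 + 144 = 82525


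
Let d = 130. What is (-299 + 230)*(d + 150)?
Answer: -19320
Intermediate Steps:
(-299 + 230)*(d + 150) = (-299 + 230)*(130 + 150) = -69*280 = -19320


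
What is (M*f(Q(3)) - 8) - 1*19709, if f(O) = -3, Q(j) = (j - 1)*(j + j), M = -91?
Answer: -19444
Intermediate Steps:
Q(j) = 2*j*(-1 + j) (Q(j) = (-1 + j)*(2*j) = 2*j*(-1 + j))
(M*f(Q(3)) - 8) - 1*19709 = (-91*(-3) - 8) - 1*19709 = (273 - 8) - 19709 = 265 - 19709 = -19444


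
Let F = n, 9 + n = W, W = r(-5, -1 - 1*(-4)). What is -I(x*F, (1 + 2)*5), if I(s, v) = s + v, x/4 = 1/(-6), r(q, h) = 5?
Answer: -53/3 ≈ -17.667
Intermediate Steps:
W = 5
x = -⅔ (x = 4*(1/(-6)) = 4*(1*(-⅙)) = 4*(-⅙) = -⅔ ≈ -0.66667)
n = -4 (n = -9 + 5 = -4)
F = -4
-I(x*F, (1 + 2)*5) = -(-⅔*(-4) + (1 + 2)*5) = -(8/3 + 3*5) = -(8/3 + 15) = -1*53/3 = -53/3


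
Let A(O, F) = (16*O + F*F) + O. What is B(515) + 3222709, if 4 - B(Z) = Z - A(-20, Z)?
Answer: 3487083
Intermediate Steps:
A(O, F) = F² + 17*O (A(O, F) = (16*O + F²) + O = (F² + 16*O) + O = F² + 17*O)
B(Z) = -336 + Z² - Z (B(Z) = 4 - (Z - (Z² + 17*(-20))) = 4 - (Z - (Z² - 340)) = 4 - (Z - (-340 + Z²)) = 4 - (Z + (340 - Z²)) = 4 - (340 + Z - Z²) = 4 + (-340 + Z² - Z) = -336 + Z² - Z)
B(515) + 3222709 = (-336 + 515² - 1*515) + 3222709 = (-336 + 265225 - 515) + 3222709 = 264374 + 3222709 = 3487083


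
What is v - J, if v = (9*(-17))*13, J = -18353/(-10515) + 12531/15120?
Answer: -1407262249/706608 ≈ -1991.6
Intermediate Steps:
J = 1818937/706608 (J = -18353*(-1/10515) + 12531*(1/15120) = 18353/10515 + 4177/5040 = 1818937/706608 ≈ 2.5742)
v = -1989 (v = -153*13 = -1989)
v - J = -1989 - 1*1818937/706608 = -1989 - 1818937/706608 = -1407262249/706608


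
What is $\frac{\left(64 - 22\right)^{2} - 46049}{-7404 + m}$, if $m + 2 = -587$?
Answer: $\frac{44285}{7993} \approx 5.5405$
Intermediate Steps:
$m = -589$ ($m = -2 - 587 = -589$)
$\frac{\left(64 - 22\right)^{2} - 46049}{-7404 + m} = \frac{\left(64 - 22\right)^{2} - 46049}{-7404 - 589} = \frac{42^{2} - 46049}{-7993} = \left(1764 - 46049\right) \left(- \frac{1}{7993}\right) = \left(-44285\right) \left(- \frac{1}{7993}\right) = \frac{44285}{7993}$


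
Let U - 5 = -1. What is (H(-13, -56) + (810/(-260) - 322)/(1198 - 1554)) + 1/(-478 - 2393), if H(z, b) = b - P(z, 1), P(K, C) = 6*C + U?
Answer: -1729623109/26573976 ≈ -65.087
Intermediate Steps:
U = 4 (U = 5 - 1 = 4)
P(K, C) = 4 + 6*C (P(K, C) = 6*C + 4 = 4 + 6*C)
H(z, b) = -10 + b (H(z, b) = b - (4 + 6*1) = b - (4 + 6) = b - 1*10 = b - 10 = -10 + b)
(H(-13, -56) + (810/(-260) - 322)/(1198 - 1554)) + 1/(-478 - 2393) = ((-10 - 56) + (810/(-260) - 322)/(1198 - 1554)) + 1/(-478 - 2393) = (-66 + (810*(-1/260) - 322)/(-356)) + 1/(-2871) = (-66 + (-81/26 - 322)*(-1/356)) - 1/2871 = (-66 - 8453/26*(-1/356)) - 1/2871 = (-66 + 8453/9256) - 1/2871 = -602443/9256 - 1/2871 = -1729623109/26573976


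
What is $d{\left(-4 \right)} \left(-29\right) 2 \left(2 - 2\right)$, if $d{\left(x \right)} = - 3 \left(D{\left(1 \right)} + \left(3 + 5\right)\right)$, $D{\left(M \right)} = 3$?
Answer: $0$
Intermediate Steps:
$d{\left(x \right)} = -33$ ($d{\left(x \right)} = - 3 \left(3 + \left(3 + 5\right)\right) = - 3 \left(3 + 8\right) = \left(-3\right) 11 = -33$)
$d{\left(-4 \right)} \left(-29\right) 2 \left(2 - 2\right) = \left(-33\right) \left(-29\right) 2 \left(2 - 2\right) = 957 \cdot 2 \cdot 0 = 957 \cdot 0 = 0$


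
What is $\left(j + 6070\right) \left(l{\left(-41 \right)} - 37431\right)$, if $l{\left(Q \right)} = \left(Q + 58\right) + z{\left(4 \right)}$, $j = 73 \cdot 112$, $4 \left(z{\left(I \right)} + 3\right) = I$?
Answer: $-533028336$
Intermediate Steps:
$z{\left(I \right)} = -3 + \frac{I}{4}$
$j = 8176$
$l{\left(Q \right)} = 56 + Q$ ($l{\left(Q \right)} = \left(Q + 58\right) + \left(-3 + \frac{1}{4} \cdot 4\right) = \left(58 + Q\right) + \left(-3 + 1\right) = \left(58 + Q\right) - 2 = 56 + Q$)
$\left(j + 6070\right) \left(l{\left(-41 \right)} - 37431\right) = \left(8176 + 6070\right) \left(\left(56 - 41\right) - 37431\right) = 14246 \left(15 - 37431\right) = 14246 \left(-37416\right) = -533028336$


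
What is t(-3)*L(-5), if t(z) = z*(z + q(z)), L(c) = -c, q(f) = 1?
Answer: 30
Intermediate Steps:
t(z) = z*(1 + z) (t(z) = z*(z + 1) = z*(1 + z))
t(-3)*L(-5) = (-3*(1 - 3))*(-1*(-5)) = -3*(-2)*5 = 6*5 = 30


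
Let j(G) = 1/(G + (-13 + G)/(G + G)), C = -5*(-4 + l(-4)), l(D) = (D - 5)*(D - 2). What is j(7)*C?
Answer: -875/23 ≈ -38.043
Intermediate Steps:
l(D) = (-5 + D)*(-2 + D)
C = -250 (C = -5*(-4 + (10 + (-4)**2 - 7*(-4))) = -5*(-4 + (10 + 16 + 28)) = -5*(-4 + 54) = -5*50 = -250)
j(G) = 1/(G + (-13 + G)/(2*G)) (j(G) = 1/(G + (-13 + G)/((2*G))) = 1/(G + (-13 + G)*(1/(2*G))) = 1/(G + (-13 + G)/(2*G)))
j(7)*C = (2*7/(-13 + 7 + 2*7**2))*(-250) = (2*7/(-13 + 7 + 2*49))*(-250) = (2*7/(-13 + 7 + 98))*(-250) = (2*7/92)*(-250) = (2*7*(1/92))*(-250) = (7/46)*(-250) = -875/23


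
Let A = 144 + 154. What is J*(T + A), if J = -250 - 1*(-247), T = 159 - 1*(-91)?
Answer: -1644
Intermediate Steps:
T = 250 (T = 159 + 91 = 250)
A = 298
J = -3 (J = -250 + 247 = -3)
J*(T + A) = -3*(250 + 298) = -3*548 = -1644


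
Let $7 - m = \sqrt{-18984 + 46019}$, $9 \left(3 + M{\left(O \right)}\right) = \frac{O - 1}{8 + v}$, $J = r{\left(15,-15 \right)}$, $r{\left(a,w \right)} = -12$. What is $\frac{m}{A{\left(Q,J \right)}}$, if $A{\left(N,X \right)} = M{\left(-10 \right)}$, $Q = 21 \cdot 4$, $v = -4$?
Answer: $- \frac{36}{17} + \frac{36 \sqrt{27035}}{119} \approx 47.624$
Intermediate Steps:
$Q = 84$
$J = -12$
$M{\left(O \right)} = - \frac{109}{36} + \frac{O}{36}$ ($M{\left(O \right)} = -3 + \frac{\left(O - 1\right) \frac{1}{8 - 4}}{9} = -3 + \frac{\left(-1 + O\right) \frac{1}{4}}{9} = -3 + \frac{- \frac{1}{4} + \frac{O}{4}}{9} = -3 + \left(- \frac{1}{36} + \frac{O}{36}\right) = - \frac{109}{36} + \frac{O}{36}$)
$A{\left(N,X \right)} = - \frac{119}{36}$ ($A{\left(N,X \right)} = - \frac{109}{36} + \frac{1}{36} \left(-10\right) = - \frac{109}{36} - \frac{5}{18} = - \frac{119}{36}$)
$m = 7 - \sqrt{27035}$ ($m = 7 - \sqrt{-18984 + 46019} = 7 - \sqrt{27035} \approx -157.42$)
$\frac{m}{A{\left(Q,J \right)}} = \frac{7 - \sqrt{27035}}{- \frac{119}{36}} = \left(7 - \sqrt{27035}\right) \left(- \frac{36}{119}\right) = - \frac{36}{17} + \frac{36 \sqrt{27035}}{119}$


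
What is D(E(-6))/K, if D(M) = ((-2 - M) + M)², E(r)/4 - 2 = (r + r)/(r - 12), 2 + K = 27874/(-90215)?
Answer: -90215/52076 ≈ -1.7324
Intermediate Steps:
K = -208304/90215 (K = -2 + 27874/(-90215) = -2 + 27874*(-1/90215) = -2 - 27874/90215 = -208304/90215 ≈ -2.3090)
E(r) = 8 + 8*r/(-12 + r) (E(r) = 8 + 4*((r + r)/(r - 12)) = 8 + 4*((2*r)/(-12 + r)) = 8 + 4*(2*r/(-12 + r)) = 8 + 8*r/(-12 + r))
D(M) = 4 (D(M) = (-2)² = 4)
D(E(-6))/K = 4/(-208304/90215) = 4*(-90215/208304) = -90215/52076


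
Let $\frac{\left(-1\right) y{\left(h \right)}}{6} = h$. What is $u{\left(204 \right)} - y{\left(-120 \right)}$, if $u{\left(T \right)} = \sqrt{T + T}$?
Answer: $-720 + 2 \sqrt{102} \approx -699.8$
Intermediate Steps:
$y{\left(h \right)} = - 6 h$
$u{\left(T \right)} = \sqrt{2} \sqrt{T}$ ($u{\left(T \right)} = \sqrt{2 T} = \sqrt{2} \sqrt{T}$)
$u{\left(204 \right)} - y{\left(-120 \right)} = \sqrt{2} \sqrt{204} - \left(-6\right) \left(-120\right) = \sqrt{2} \cdot 2 \sqrt{51} - 720 = 2 \sqrt{102} - 720 = -720 + 2 \sqrt{102}$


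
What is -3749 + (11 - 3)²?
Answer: -3685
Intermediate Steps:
-3749 + (11 - 3)² = -3749 + 8² = -3749 + 64 = -3685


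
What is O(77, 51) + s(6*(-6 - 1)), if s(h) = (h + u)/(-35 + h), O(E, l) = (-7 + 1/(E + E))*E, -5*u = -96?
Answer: -414417/770 ≈ -538.20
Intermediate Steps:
u = 96/5 (u = -1/5*(-96) = 96/5 ≈ 19.200)
O(E, l) = E*(-7 + 1/(2*E)) (O(E, l) = (-7 + 1/(2*E))*E = E*(-7 + 1/(2*E)))
s(h) = (96/5 + h)/(-35 + h) (s(h) = (h + 96/5)/(-35 + h) = (96/5 + h)/(-35 + h))
O(77, 51) + s(6*(-6 - 1)) = (1/2 - 7*77) + (96/5 + 6*(-6 - 1))/(-35 + 6*(-6 - 1)) = (1/2 - 539) + (96/5 + 6*(-7))/(-35 + 6*(-7)) = -1077/2 + (96/5 - 42)/(-35 - 42) = -1077/2 - 114/5/(-77) = -1077/2 - 1/77*(-114/5) = -1077/2 + 114/385 = -414417/770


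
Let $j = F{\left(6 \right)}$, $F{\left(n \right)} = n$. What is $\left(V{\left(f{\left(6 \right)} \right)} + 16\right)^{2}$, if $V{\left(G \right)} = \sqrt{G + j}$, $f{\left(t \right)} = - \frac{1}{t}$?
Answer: $\frac{\left(96 + \sqrt{210}\right)^{2}}{36} \approx 339.12$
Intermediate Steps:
$j = 6$
$V{\left(G \right)} = \sqrt{6 + G}$ ($V{\left(G \right)} = \sqrt{G + 6} = \sqrt{6 + G}$)
$\left(V{\left(f{\left(6 \right)} \right)} + 16\right)^{2} = \left(\sqrt{6 - \frac{1}{6}} + 16\right)^{2} = \left(\sqrt{\frac{35}{6}} + 16\right)^{2} = \left(\frac{\sqrt{210}}{6} + 16\right)^{2} = \left(16 + \frac{\sqrt{210}}{6}\right)^{2}$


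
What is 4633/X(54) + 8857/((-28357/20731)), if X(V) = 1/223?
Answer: 29113675296/28357 ≈ 1.0267e+6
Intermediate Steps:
X(V) = 1/223
4633/X(54) + 8857/((-28357/20731)) = 4633/(1/223) + 8857/((-28357/20731)) = 4633*223 + 8857/((-28357*1/20731)) = 1033159 + 8857/(-28357/20731) = 1033159 + 8857*(-20731/28357) = 1033159 - 183614467/28357 = 29113675296/28357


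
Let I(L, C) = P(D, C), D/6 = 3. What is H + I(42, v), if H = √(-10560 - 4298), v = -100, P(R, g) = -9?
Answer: -9 + I*√14858 ≈ -9.0 + 121.89*I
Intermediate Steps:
D = 18 (D = 6*3 = 18)
I(L, C) = -9
H = I*√14858 (H = √(-14858) = I*√14858 ≈ 121.89*I)
H + I(42, v) = I*√14858 - 9 = -9 + I*√14858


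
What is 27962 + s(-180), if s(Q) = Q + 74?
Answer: 27856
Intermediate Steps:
s(Q) = 74 + Q
27962 + s(-180) = 27962 + (74 - 180) = 27962 - 106 = 27856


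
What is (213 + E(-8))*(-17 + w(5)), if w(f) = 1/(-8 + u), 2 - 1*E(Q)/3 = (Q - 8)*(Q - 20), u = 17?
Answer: 19000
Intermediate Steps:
E(Q) = 6 - 3*(-20 + Q)*(-8 + Q) (E(Q) = 6 - 3*(Q - 8)*(Q - 20) = 6 - 3*(-8 + Q)*(-20 + Q) = 6 - 3*(-20 + Q)*(-8 + Q))
w(f) = ⅑ (w(f) = 1/(-8 + 17) = 1/9 = ⅑)
(213 + E(-8))*(-17 + w(5)) = (213 + (-474 - 3*(-8)² + 84*(-8)))*(-17 + ⅑) = (213 + (-474 - 3*64 - 672))*(-152/9) = (213 + (-474 - 192 - 672))*(-152/9) = (213 - 1338)*(-152/9) = -1125*(-152/9) = 19000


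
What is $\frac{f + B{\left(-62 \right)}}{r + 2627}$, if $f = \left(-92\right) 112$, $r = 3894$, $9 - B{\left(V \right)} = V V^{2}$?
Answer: $\frac{228033}{6521} \approx 34.969$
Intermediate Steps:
$B{\left(V \right)} = 9 - V^{3}$ ($B{\left(V \right)} = 9 - V V^{2} = 9 - V^{3}$)
$f = -10304$
$\frac{f + B{\left(-62 \right)}}{r + 2627} = \frac{-10304 + \left(9 - \left(-62\right)^{3}\right)}{3894 + 2627} = \frac{-10304 + \left(9 - -238328\right)}{6521} = \left(-10304 + \left(9 + 238328\right)\right) \frac{1}{6521} = \left(-10304 + 238337\right) \frac{1}{6521} = 228033 \cdot \frac{1}{6521} = \frac{228033}{6521}$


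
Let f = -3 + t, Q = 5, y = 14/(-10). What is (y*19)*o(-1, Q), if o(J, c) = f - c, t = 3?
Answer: 133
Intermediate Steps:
y = -7/5 (y = 14*(-⅒) = -7/5 ≈ -1.4000)
f = 0 (f = -3 + 3 = 0)
o(J, c) = -c (o(J, c) = 0 - c = -c)
(y*19)*o(-1, Q) = (-7/5*19)*(-1*5) = -133/5*(-5) = 133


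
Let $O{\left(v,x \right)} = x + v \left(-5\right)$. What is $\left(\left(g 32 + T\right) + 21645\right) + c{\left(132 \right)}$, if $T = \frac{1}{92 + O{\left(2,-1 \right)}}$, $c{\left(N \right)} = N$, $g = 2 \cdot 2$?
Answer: $\frac{1774306}{81} \approx 21905.0$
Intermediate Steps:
$g = 4$
$O{\left(v,x \right)} = x - 5 v$
$T = \frac{1}{81}$ ($T = \frac{1}{92 - 11} = \frac{1}{81} \approx 0.012346$)
$\left(\left(g 32 + T\right) + 21645\right) + c{\left(132 \right)} = \left(\left(4 \cdot 32 + \frac{1}{81}\right) + 21645\right) + 132 = \left(\left(128 + \frac{1}{81}\right) + 21645\right) + 132 = \left(\frac{10369}{81} + 21645\right) + 132 = \frac{1763614}{81} + 132 = \frac{1774306}{81}$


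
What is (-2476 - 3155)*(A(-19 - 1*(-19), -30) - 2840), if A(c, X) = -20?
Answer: 16104660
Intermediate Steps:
(-2476 - 3155)*(A(-19 - 1*(-19), -30) - 2840) = (-2476 - 3155)*(-20 - 2840) = -5631*(-2860) = 16104660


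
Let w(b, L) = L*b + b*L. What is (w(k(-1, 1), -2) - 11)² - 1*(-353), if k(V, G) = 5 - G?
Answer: 1082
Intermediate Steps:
w(b, L) = 2*L*b (w(b, L) = L*b + L*b = 2*L*b)
(w(k(-1, 1), -2) - 11)² - 1*(-353) = (2*(-2)*(5 - 1*1) - 11)² - 1*(-353) = (2*(-2)*(5 - 1) - 11)² + 353 = (2*(-2)*4 - 11)² + 353 = (-16 - 11)² + 353 = (-27)² + 353 = 729 + 353 = 1082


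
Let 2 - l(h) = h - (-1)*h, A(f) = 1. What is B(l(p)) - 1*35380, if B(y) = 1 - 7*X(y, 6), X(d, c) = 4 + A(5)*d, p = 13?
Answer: -35239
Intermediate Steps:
X(d, c) = 4 + d (X(d, c) = 4 + 1*d = 4 + d)
l(h) = 2 - 2*h (l(h) = 2 - (h - (-1)*h) = 2 - (h + h) = 2 - 2*h)
B(y) = -27 - 7*y (B(y) = 1 - 7*(4 + y) = 1 + (-28 - 7*y) = -27 - 7*y)
B(l(p)) - 1*35380 = (-27 - 7*(2 - 2*13)) - 1*35380 = (-27 - 7*(2 - 26)) - 35380 = (-27 - 7*(-24)) - 35380 = (-27 + 168) - 35380 = 141 - 35380 = -35239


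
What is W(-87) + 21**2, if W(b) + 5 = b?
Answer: 349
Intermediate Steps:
W(b) = -5 + b
W(-87) + 21**2 = (-5 - 87) + 21**2 = -92 + 441 = 349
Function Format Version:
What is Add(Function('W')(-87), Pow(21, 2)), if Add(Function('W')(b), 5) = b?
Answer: 349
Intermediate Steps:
Function('W')(b) = Add(-5, b)
Add(Function('W')(-87), Pow(21, 2)) = Add(Add(-5, -87), Pow(21, 2)) = Add(-92, 441) = 349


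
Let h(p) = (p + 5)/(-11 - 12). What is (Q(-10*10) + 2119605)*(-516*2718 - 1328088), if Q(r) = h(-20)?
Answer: -133118119435680/23 ≈ -5.7877e+12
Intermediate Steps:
h(p) = -5/23 - p/23 (h(p) = (5 + p)/(-23) = (5 + p)*(-1/23) = -5/23 - p/23)
Q(r) = 15/23 (Q(r) = -5/23 - 1/23*(-20) = -5/23 + 20/23 = 15/23)
(Q(-10*10) + 2119605)*(-516*2718 - 1328088) = (15/23 + 2119605)*(-516*2718 - 1328088) = 48750930*(-1402488 - 1328088)/23 = (48750930/23)*(-2730576) = -133118119435680/23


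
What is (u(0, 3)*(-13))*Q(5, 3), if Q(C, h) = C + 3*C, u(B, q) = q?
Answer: -780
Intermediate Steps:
Q(C, h) = 4*C
(u(0, 3)*(-13))*Q(5, 3) = (3*(-13))*(4*5) = -39*20 = -780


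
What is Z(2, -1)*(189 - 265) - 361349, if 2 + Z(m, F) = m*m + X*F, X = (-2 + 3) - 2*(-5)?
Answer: -360665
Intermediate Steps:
X = 11 (X = 1 + 10 = 11)
Z(m, F) = -2 + m² + 11*F (Z(m, F) = -2 + (m*m + 11*F) = -2 + (m² + 11*F) = -2 + m² + 11*F)
Z(2, -1)*(189 - 265) - 361349 = (-2 + 2² + 11*(-1))*(189 - 265) - 361349 = (-2 + 4 - 11)*(-76) - 361349 = -9*(-76) - 361349 = 684 - 361349 = -360665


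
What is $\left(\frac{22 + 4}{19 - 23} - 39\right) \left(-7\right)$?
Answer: $\frac{637}{2} \approx 318.5$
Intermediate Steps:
$\left(\frac{22 + 4}{19 - 23} - 39\right) \left(-7\right) = \left(\frac{26}{-4} - 39\right) \left(-7\right) = \left(26 \left(- \frac{1}{4}\right) - 39\right) \left(-7\right) = \left(- \frac{13}{2} - 39\right) \left(-7\right) = \left(- \frac{91}{2}\right) \left(-7\right) = \frac{637}{2}$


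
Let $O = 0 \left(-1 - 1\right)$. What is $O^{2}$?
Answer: $0$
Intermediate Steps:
$O = 0$ ($O = 0 \left(-2\right) = 0$)
$O^{2} = 0^{2} = 0$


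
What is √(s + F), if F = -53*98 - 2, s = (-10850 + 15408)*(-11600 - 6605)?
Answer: I*√82983586 ≈ 9109.5*I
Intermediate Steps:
s = -82978390 (s = 4558*(-18205) = -82978390)
F = -5196 (F = -5194 - 2 = -5196)
√(s + F) = √(-82978390 - 5196) = √(-82983586) = I*√82983586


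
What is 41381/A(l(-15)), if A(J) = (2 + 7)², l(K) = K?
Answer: 41381/81 ≈ 510.88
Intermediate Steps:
A(J) = 81 (A(J) = 9² = 81)
41381/A(l(-15)) = 41381/81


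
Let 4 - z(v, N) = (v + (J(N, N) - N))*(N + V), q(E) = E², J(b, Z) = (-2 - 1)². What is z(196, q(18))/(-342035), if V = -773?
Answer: 53427/342035 ≈ 0.15620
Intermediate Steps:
J(b, Z) = 9 (J(b, Z) = (-3)² = 9)
z(v, N) = 4 - (-773 + N)*(9 + v - N) (z(v, N) = 4 - (v + (9 - N))*(N - 773) = 4 - (9 + v - N)*(-773 + N) = 4 - (-773 + N)*(9 + v - N))
z(196, q(18))/(-342035) = (6961 + (18²)² - 782*18² + 773*196 - 1*18²*196)/(-342035) = (6961 + 324² - 782*324 + 151508 - 1*324*196)*(-1/342035) = (6961 + 104976 - 253368 + 151508 - 63504)*(-1/342035) = -53427*(-1/342035) = 53427/342035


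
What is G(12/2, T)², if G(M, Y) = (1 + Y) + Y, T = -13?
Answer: 625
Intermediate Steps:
G(M, Y) = 1 + 2*Y
G(12/2, T)² = (1 + 2*(-13))² = (1 - 26)² = (-25)² = 625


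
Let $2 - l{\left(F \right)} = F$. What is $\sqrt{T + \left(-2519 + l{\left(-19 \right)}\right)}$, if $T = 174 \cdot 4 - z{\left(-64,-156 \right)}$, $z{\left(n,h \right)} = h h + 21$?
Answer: $i \sqrt{26159} \approx 161.74 i$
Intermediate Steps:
$z{\left(n,h \right)} = 21 + h^{2}$ ($z{\left(n,h \right)} = h^{2} + 21 = 21 + h^{2}$)
$l{\left(F \right)} = 2 - F$
$T = -23661$ ($T = 174 \cdot 4 - \left(21 + \left(-156\right)^{2}\right) = 696 - \left(21 + 24336\right) = 696 - 24357 = -23661$)
$\sqrt{T + \left(-2519 + l{\left(-19 \right)}\right)} = \sqrt{-23661 + \left(-2519 + \left(2 - -19\right)\right)} = \sqrt{-23661 + \left(-2519 + \left(2 + 19\right)\right)} = \sqrt{-23661 + \left(-2519 + 21\right)} = \sqrt{-23661 - 2498} = \sqrt{-26159} = i \sqrt{26159}$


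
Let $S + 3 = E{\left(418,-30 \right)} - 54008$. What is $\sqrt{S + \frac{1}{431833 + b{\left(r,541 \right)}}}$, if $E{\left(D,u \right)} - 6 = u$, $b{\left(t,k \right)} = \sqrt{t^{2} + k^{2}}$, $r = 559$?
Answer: $\frac{\sqrt{-23334096154 - 54035 \sqrt{605162}}}{\sqrt{431833 + \sqrt{605162}}} \approx 232.45 i$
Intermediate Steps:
$b{\left(t,k \right)} = \sqrt{k^{2} + t^{2}}$
$E{\left(D,u \right)} = 6 + u$
$S = -54035$ ($S = -3 + \left(\left(6 - 30\right) - 54008\right) = -3 - 54032 = -54035$)
$\sqrt{S + \frac{1}{431833 + b{\left(r,541 \right)}}} = \sqrt{-54035 + \frac{1}{431833 + \sqrt{541^{2} + 559^{2}}}} = \sqrt{-54035 + \frac{1}{431833 + \sqrt{292681 + 312481}}} = \sqrt{-54035 + \frac{1}{431833 + \sqrt{605162}}}$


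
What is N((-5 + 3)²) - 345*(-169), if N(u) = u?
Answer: 58309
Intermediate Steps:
N((-5 + 3)²) - 345*(-169) = (-5 + 3)² - 345*(-169) = (-2)² + 58305 = 4 + 58305 = 58309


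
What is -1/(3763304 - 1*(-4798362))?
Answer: -1/8561666 ≈ -1.1680e-7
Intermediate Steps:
-1/(3763304 - 1*(-4798362)) = -1/(3763304 + 4798362) = -1/8561666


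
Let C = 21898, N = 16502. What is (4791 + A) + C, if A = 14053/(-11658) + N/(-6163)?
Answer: 1917279062051/71848254 ≈ 26685.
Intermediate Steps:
A = -278988955/71848254 (A = 14053/(-11658) + 16502/(-6163) = 14053*(-1/11658) + 16502*(-1/6163) = -14053/11658 - 16502/6163 = -278988955/71848254 ≈ -3.8830)
(4791 + A) + C = (4791 - 278988955/71848254) + 21898 = 343945995959/71848254 + 21898 = 1917279062051/71848254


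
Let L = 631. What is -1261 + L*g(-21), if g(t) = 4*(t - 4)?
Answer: -64361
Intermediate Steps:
g(t) = -16 + 4*t (g(t) = 4*(-4 + t) = -16 + 4*t)
-1261 + L*g(-21) = -1261 + 631*(-16 + 4*(-21)) = -1261 + 631*(-16 - 84) = -1261 + 631*(-100) = -1261 - 63100 = -64361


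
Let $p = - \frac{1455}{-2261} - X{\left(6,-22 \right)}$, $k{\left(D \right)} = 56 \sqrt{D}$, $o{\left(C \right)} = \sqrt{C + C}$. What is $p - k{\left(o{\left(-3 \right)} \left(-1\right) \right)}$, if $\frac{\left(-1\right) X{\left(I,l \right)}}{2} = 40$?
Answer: $\frac{182335}{2261} - 56 \sqrt[4]{6} \sqrt{- i} \approx 18.669 + 61.974 i$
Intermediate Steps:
$X{\left(I,l \right)} = -80$ ($X{\left(I,l \right)} = \left(-2\right) 40 = -80$)
$o{\left(C \right)} = \sqrt{2} \sqrt{C}$ ($o{\left(C \right)} = \sqrt{2 C} = \sqrt{2} \sqrt{C}$)
$p = \frac{182335}{2261}$ ($p = - \frac{1455}{-2261} - -80 = \left(-1455\right) \left(- \frac{1}{2261}\right) + 80 = \frac{1455}{2261} + 80 = \frac{182335}{2261} \approx 80.644$)
$p - k{\left(o{\left(-3 \right)} \left(-1\right) \right)} = \frac{182335}{2261} - 56 \sqrt{\sqrt{2} \sqrt{-3} \left(-1\right)} = \frac{182335}{2261} - 56 \sqrt{\sqrt{2} i \sqrt{3} \left(-1\right)} = \frac{182335}{2261} - 56 \sqrt{i \sqrt{6} \left(-1\right)} = \frac{182335}{2261} - 56 \sqrt{- i \sqrt{6}} = \frac{182335}{2261} - 56 \sqrt[4]{6} \sqrt{- i}$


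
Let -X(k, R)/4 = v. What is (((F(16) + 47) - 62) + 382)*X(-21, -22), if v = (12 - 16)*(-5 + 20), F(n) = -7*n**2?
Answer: -342000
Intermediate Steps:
v = -60 (v = -4*15 = -60)
X(k, R) = 240 (X(k, R) = -4*(-60) = 240)
(((F(16) + 47) - 62) + 382)*X(-21, -22) = (((-7*16**2 + 47) - 62) + 382)*240 = (((-7*256 + 47) - 62) + 382)*240 = (((-1792 + 47) - 62) + 382)*240 = ((-1745 - 62) + 382)*240 = (-1807 + 382)*240 = -1425*240 = -342000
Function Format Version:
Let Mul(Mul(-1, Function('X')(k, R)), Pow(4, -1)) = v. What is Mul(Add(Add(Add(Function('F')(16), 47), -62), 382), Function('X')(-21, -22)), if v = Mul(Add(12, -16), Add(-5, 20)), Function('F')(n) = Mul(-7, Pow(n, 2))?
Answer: -342000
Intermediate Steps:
v = -60 (v = Mul(-4, 15) = -60)
Function('X')(k, R) = 240 (Function('X')(k, R) = Mul(-4, -60) = 240)
Mul(Add(Add(Add(Function('F')(16), 47), -62), 382), Function('X')(-21, -22)) = Mul(Add(Add(Add(Mul(-7, Pow(16, 2)), 47), -62), 382), 240) = Mul(Add(Add(Add(Mul(-7, 256), 47), -62), 382), 240) = Mul(Add(Add(Add(-1792, 47), -62), 382), 240) = Mul(Add(Add(-1745, -62), 382), 240) = Mul(Add(-1807, 382), 240) = Mul(-1425, 240) = -342000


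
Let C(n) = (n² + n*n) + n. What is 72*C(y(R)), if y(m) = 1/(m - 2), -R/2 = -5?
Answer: 45/4 ≈ 11.250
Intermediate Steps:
R = 10 (R = -2*(-5) = 10)
y(m) = 1/(-2 + m)
C(n) = n + 2*n² (C(n) = (n² + n²) + n = 2*n² + n = n + 2*n²)
72*C(y(R)) = 72*((1 + 2/(-2 + 10))/(-2 + 10)) = 72*((1 + 2/8)/8) = 72*((1 + 2*(⅛))/8) = 72*((1 + ¼)/8) = 72*((⅛)*(5/4)) = 72*(5/32) = 45/4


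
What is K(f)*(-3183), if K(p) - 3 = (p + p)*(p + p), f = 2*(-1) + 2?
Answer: -9549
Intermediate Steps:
f = 0 (f = -2 + 2 = 0)
K(p) = 3 + 4*p² (K(p) = 3 + (p + p)*(p + p) = 3 + (2*p)*(2*p) = 3 + 4*p²)
K(f)*(-3183) = (3 + 4*0²)*(-3183) = (3 + 4*0)*(-3183) = (3 + 0)*(-3183) = 3*(-3183) = -9549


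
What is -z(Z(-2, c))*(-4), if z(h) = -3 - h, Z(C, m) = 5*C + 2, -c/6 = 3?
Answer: 20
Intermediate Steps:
c = -18 (c = -6*3 = -18)
Z(C, m) = 2 + 5*C
-z(Z(-2, c))*(-4) = -(-3 - (2 + 5*(-2)))*(-4) = -(-3 - (2 - 10))*(-4) = -(-3 - 1*(-8))*(-4) = -(-3 + 8)*(-4) = -1*5*(-4) = -5*(-4) = 20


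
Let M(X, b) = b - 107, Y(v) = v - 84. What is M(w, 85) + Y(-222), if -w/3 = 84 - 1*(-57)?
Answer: -328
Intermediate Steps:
Y(v) = -84 + v
w = -423 (w = -3*(84 - 1*(-57)) = -3*(84 + 57) = -3*141 = -423)
M(X, b) = -107 + b
M(w, 85) + Y(-222) = (-107 + 85) + (-84 - 222) = -22 - 306 = -328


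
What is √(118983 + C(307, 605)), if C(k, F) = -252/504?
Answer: √475930/2 ≈ 344.94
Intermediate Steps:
C(k, F) = -½ (C(k, F) = -252*1/504 = -½)
√(118983 + C(307, 605)) = √(118983 - ½) = √(237965/2) = √475930/2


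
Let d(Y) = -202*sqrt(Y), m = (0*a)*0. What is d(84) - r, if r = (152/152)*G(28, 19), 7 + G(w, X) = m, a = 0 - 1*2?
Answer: 7 - 404*sqrt(21) ≈ -1844.4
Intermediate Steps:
a = -2 (a = 0 - 2 = -2)
m = 0 (m = (0*(-2))*0 = 0*0 = 0)
G(w, X) = -7 (G(w, X) = -7 + 0 = -7)
r = -7 (r = (152/152)*(-7) = (152*(1/152))*(-7) = 1*(-7) = -7)
d(84) - r = -404*sqrt(21) - 1*(-7) = -404*sqrt(21) + 7 = 7 - 404*sqrt(21)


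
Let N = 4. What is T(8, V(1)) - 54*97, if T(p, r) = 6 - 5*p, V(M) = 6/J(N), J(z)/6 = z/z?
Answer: -5272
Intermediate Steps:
J(z) = 6 (J(z) = 6*(z/z) = 6*1 = 6)
V(M) = 1 (V(M) = 6/6 = 6*(⅙) = 1)
T(8, V(1)) - 54*97 = (6 - 5*8) - 54*97 = (6 - 40) - 5238 = -34 - 5238 = -5272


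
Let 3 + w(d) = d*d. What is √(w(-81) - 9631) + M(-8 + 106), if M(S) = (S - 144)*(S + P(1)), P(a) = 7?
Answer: -4830 + I*√3073 ≈ -4830.0 + 55.435*I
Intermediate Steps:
w(d) = -3 + d² (w(d) = -3 + d*d = -3 + d²)
M(S) = (-144 + S)*(7 + S) (M(S) = (S - 144)*(S + 7) = (-144 + S)*(7 + S))
√(w(-81) - 9631) + M(-8 + 106) = √((-3 + (-81)²) - 9631) + (-1008 + (-8 + 106)² - 137*(-8 + 106)) = √((-3 + 6561) - 9631) + (-1008 + 98² - 137*98) = √(6558 - 9631) + (-1008 + 9604 - 13426) = √(-3073) - 4830 = I*√3073 - 4830 = -4830 + I*√3073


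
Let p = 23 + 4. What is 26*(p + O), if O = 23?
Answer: 1300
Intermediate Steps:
p = 27
26*(p + O) = 26*(27 + 23) = 26*50 = 1300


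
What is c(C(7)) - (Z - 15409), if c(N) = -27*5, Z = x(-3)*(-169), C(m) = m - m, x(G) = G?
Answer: 14767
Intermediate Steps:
C(m) = 0
Z = 507 (Z = -3*(-169) = 507)
c(N) = -135
c(C(7)) - (Z - 15409) = -135 - (507 - 15409) = -135 - 1*(-14902) = -135 + 14902 = 14767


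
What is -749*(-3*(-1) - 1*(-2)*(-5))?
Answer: 5243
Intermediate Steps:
-749*(-3*(-1) - 1*(-2)*(-5)) = -749*(3 + 2*(-5)) = -749*(3 - 10) = -749*(-7) = 5243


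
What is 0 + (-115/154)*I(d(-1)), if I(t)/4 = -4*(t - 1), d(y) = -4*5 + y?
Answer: -1840/7 ≈ -262.86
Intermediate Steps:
d(y) = -20 + y
I(t) = 16 - 16*t (I(t) = 4*(-4*(t - 1)) = 4*(-4*(-1 + t)) = 4*(4 - 4*t) = 16 - 16*t)
0 + (-115/154)*I(d(-1)) = 0 + (-115/154)*(16 - 16*(-20 - 1)) = 0 + (-115*1/154)*(16 - 16*(-21)) = 0 - 115*(16 + 336)/154 = 0 - 115/154*352 = 0 - 1840/7 = -1840/7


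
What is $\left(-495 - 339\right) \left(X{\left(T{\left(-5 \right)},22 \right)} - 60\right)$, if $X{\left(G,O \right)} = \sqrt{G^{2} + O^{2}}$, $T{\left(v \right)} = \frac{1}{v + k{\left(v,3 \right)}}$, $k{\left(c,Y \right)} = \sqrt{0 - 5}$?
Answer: $50040 - 834 \sqrt{484 + \frac{1}{\left(5 - i \sqrt{5}\right)^{2}}} \approx 31692.0 - 0.47092 i$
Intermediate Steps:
$k{\left(c,Y \right)} = i \sqrt{5}$ ($k{\left(c,Y \right)} = \sqrt{-5} = i \sqrt{5}$)
$T{\left(v \right)} = \frac{1}{v + i \sqrt{5}}$
$\left(-495 - 339\right) \left(X{\left(T{\left(-5 \right)},22 \right)} - 60\right) = \left(-495 - 339\right) \left(\sqrt{\left(\frac{1}{-5 + i \sqrt{5}}\right)^{2} + 22^{2}} - 60\right) = - 834 \left(\sqrt{\frac{1}{\left(-5 + i \sqrt{5}\right)^{2}} + 484} - 60\right) = - 834 \left(\sqrt{484 + \frac{1}{\left(-5 + i \sqrt{5}\right)^{2}}} - 60\right) = - 834 \left(-60 + \sqrt{484 + \frac{1}{\left(-5 + i \sqrt{5}\right)^{2}}}\right) = 50040 - 834 \sqrt{484 + \frac{1}{\left(-5 + i \sqrt{5}\right)^{2}}}$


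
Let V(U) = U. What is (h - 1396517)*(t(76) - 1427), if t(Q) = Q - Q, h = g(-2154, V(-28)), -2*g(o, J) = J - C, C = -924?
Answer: 1993469055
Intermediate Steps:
g(o, J) = -462 - J/2 (g(o, J) = -(J - 1*(-924))/2 = -(J + 924)/2 = -(924 + J)/2 = -462 - J/2)
h = -448 (h = -462 - 1/2*(-28) = -462 + 14 = -448)
t(Q) = 0
(h - 1396517)*(t(76) - 1427) = (-448 - 1396517)*(0 - 1427) = -1396965*(-1427) = 1993469055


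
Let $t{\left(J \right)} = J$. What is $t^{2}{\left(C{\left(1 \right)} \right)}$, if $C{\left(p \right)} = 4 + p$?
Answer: $25$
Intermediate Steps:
$t^{2}{\left(C{\left(1 \right)} \right)} = \left(4 + 1\right)^{2} = 5^{2} = 25$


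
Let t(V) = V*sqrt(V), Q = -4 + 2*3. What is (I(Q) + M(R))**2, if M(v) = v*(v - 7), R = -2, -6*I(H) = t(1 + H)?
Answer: (-36 + sqrt(3))**2/4 ≈ 293.57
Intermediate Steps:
Q = 2 (Q = -4 + 6 = 2)
t(V) = V**(3/2)
I(H) = -(1 + H)**(3/2)/6
M(v) = v*(-7 + v)
(I(Q) + M(R))**2 = (-(1 + 2)**(3/2)/6 - 2*(-7 - 2))**2 = (-sqrt(3)/2 - 2*(-9))**2 = (-sqrt(3)/2 + 18)**2 = (18 - sqrt(3)/2)**2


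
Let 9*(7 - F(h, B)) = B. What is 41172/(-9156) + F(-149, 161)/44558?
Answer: -687990628/152989893 ≈ -4.4970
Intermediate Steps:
F(h, B) = 7 - B/9
41172/(-9156) + F(-149, 161)/44558 = 41172/(-9156) + (7 - ⅑*161)/44558 = 41172*(-1/9156) + (7 - 161/9)*(1/44558) = -3431/763 - 98/9*1/44558 = -3431/763 - 49/200511 = -687990628/152989893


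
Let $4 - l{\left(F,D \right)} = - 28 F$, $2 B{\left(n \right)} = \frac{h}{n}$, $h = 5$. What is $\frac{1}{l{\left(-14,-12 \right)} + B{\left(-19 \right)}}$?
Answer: $- \frac{38}{14749} \approx -0.0025764$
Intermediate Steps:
$B{\left(n \right)} = \frac{5}{2 n}$ ($B{\left(n \right)} = \frac{5 \frac{1}{n}}{2} = \frac{5}{2 n}$)
$l{\left(F,D \right)} = 4 + 28 F$ ($l{\left(F,D \right)} = 4 - - 28 F = 4 + 28 F$)
$\frac{1}{l{\left(-14,-12 \right)} + B{\left(-19 \right)}} = \frac{1}{\left(4 + 28 \left(-14\right)\right) + \frac{5}{2 \left(-19\right)}} = \frac{1}{\left(4 - 392\right) + \frac{5}{2} \left(- \frac{1}{19}\right)} = \frac{1}{-388 - \frac{5}{38}} = \frac{1}{- \frac{14749}{38}} = - \frac{38}{14749}$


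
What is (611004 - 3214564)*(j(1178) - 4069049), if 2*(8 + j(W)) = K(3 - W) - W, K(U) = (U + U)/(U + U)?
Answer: 10595566237980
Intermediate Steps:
K(U) = 1 (K(U) = (2*U)/((2*U)) = (2*U)*(1/(2*U)) = 1)
j(W) = -15/2 - W/2 (j(W) = -8 + (1 - W)/2 = -8 + (½ - W/2) = -15/2 - W/2)
(611004 - 3214564)*(j(1178) - 4069049) = (611004 - 3214564)*((-15/2 - ½*1178) - 4069049) = -2603560*((-15/2 - 589) - 4069049) = -2603560*(-1193/2 - 4069049) = -2603560*(-8139291/2) = 10595566237980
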